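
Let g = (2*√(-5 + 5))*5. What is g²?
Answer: 0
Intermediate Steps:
g = 0 (g = (2*√0)*5 = (2*0)*5 = 0*5 = 0)
g² = 0² = 0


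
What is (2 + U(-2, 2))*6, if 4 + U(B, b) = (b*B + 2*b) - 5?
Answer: -42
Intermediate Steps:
U(B, b) = -9 + 2*b + B*b (U(B, b) = -4 + ((b*B + 2*b) - 5) = -4 + ((B*b + 2*b) - 5) = -4 + ((2*b + B*b) - 5) = -4 + (-5 + 2*b + B*b) = -9 + 2*b + B*b)
(2 + U(-2, 2))*6 = (2 + (-9 + 2*2 - 2*2))*6 = (2 + (-9 + 4 - 4))*6 = (2 - 9)*6 = -7*6 = -42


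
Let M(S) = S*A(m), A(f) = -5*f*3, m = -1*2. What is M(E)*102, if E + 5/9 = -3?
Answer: -10880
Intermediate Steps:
m = -2
E = -32/9 (E = -5/9 - 3 = -32/9 ≈ -3.5556)
A(f) = -15*f
M(S) = 30*S (M(S) = S*(-15*(-2)) = S*30 = 30*S)
M(E)*102 = (30*(-32/9))*102 = -320/3*102 = -10880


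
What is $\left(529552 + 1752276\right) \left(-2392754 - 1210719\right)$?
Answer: $-8222505588644$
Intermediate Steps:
$\left(529552 + 1752276\right) \left(-2392754 - 1210719\right) = 2281828 \left(-3603473\right) = -8222505588644$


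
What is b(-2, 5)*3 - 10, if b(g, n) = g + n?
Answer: -1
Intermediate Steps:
b(-2, 5)*3 - 10 = (-2 + 5)*3 - 10 = 3*3 - 10 = 9 - 10 = -1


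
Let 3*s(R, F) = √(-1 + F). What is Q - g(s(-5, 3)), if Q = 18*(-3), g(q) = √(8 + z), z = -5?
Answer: -54 - √3 ≈ -55.732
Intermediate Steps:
s(R, F) = √(-1 + F)/3
g(q) = √3 (g(q) = √(8 - 5) = √3)
Q = -54
Q - g(s(-5, 3)) = -54 - √3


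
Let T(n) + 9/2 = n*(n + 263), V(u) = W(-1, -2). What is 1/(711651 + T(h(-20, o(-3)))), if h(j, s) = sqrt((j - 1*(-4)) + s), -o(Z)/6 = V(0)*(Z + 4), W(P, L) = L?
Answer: 2846570/2025741297929 - 2104*I/2025741297929 ≈ 1.4052e-6 - 1.0386e-9*I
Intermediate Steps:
V(u) = -2
o(Z) = 48 + 12*Z (o(Z) = -(-12)*(Z + 4) = -(-12)*(4 + Z) = -6*(-8 - 2*Z) = 48 + 12*Z)
h(j, s) = sqrt(4 + j + s) (h(j, s) = sqrt((j + 4) + s) = sqrt((4 + j) + s) = sqrt(4 + j + s))
T(n) = -9/2 + n*(263 + n) (T(n) = -9/2 + n*(n + 263) = -9/2 + n*(263 + n))
1/(711651 + T(h(-20, o(-3)))) = 1/(711651 + (-9/2 + (sqrt(4 - 20 + (48 + 12*(-3))))**2 + 263*sqrt(4 - 20 + (48 + 12*(-3))))) = 1/(711651 + (-9/2 + (sqrt(4 - 20 + (48 - 36)))**2 + 263*sqrt(4 - 20 + (48 - 36)))) = 1/(711651 + (-9/2 + (sqrt(4 - 20 + 12))**2 + 263*sqrt(4 - 20 + 12))) = 1/(711651 + (-9/2 + (sqrt(-4))**2 + 263*sqrt(-4))) = 1/(711651 + (-9/2 + (2*I)**2 + 263*(2*I))) = 1/(711651 + (-9/2 - 4 + 526*I)) = 1/(711651 + (-17/2 + 526*I)) = 1/(1423285/2 + 526*I) = 4*(1423285/2 - 526*I)/2025741297929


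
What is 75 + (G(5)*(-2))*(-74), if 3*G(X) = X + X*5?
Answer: 1555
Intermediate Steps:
G(X) = 2*X (G(X) = (X + X*5)/3 = (X + 5*X)/3 = (6*X)/3 = 2*X)
75 + (G(5)*(-2))*(-74) = 75 + ((2*5)*(-2))*(-74) = 75 + (10*(-2))*(-74) = 75 - 20*(-74) = 75 + 1480 = 1555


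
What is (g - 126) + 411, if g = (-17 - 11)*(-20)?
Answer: 845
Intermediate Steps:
g = 560 (g = -28*(-20) = 560)
(g - 126) + 411 = (560 - 126) + 411 = 434 + 411 = 845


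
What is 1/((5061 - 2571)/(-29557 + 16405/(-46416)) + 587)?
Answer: 1371934117/805209750839 ≈ 0.0017038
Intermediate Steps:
1/((5061 - 2571)/(-29557 + 16405/(-46416)) + 587) = 1/(2490/(-29557 + 16405*(-1/46416)) + 587) = 1/(2490/(-29557 - 16405/46416) + 587) = 1/(2490/(-1371934117/46416) + 587) = 1/(2490*(-46416/1371934117) + 587) = 1/(-115575840/1371934117 + 587) = 1/(805209750839/1371934117) = 1371934117/805209750839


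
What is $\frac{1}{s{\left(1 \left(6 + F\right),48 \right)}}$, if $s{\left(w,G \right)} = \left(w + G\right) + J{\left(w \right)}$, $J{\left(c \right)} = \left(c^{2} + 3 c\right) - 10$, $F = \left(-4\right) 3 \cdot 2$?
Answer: $\frac{1}{290} \approx 0.0034483$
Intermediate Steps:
$F = -24$ ($F = \left(-12\right) 2 = -24$)
$J{\left(c \right)} = -10 + c^{2} + 3 c$
$s{\left(w,G \right)} = -10 + G + w^{2} + 4 w$ ($s{\left(w,G \right)} = \left(w + G\right) + \left(-10 + w^{2} + 3 w\right) = \left(G + w\right) + \left(-10 + w^{2} + 3 w\right) = -10 + G + w^{2} + 4 w$)
$\frac{1}{s{\left(1 \left(6 + F\right),48 \right)}} = \frac{1}{-10 + 48 + \left(1 \left(6 - 24\right)\right)^{2} + 4 \cdot 1 \left(6 - 24\right)} = \frac{1}{-10 + 48 + \left(1 \left(-18\right)\right)^{2} + 4 \cdot 1 \left(-18\right)} = \frac{1}{-10 + 48 + \left(-18\right)^{2} + 4 \left(-18\right)} = \frac{1}{-10 + 48 + 324 - 72} = \frac{1}{290}$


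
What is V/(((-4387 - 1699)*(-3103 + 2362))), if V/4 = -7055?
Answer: -830/132639 ≈ -0.0062576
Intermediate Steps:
V = -28220 (V = 4*(-7055) = -28220)
V/(((-4387 - 1699)*(-3103 + 2362))) = -28220*1/((-4387 - 1699)*(-3103 + 2362)) = -28220/((-6086*(-741))) = -28220/4509726 = -28220*1/4509726 = -830/132639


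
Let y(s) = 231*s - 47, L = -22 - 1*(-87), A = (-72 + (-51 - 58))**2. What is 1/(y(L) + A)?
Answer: 1/47729 ≈ 2.0952e-5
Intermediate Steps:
A = 32761 (A = (-72 - 109)**2 = (-181)**2 = 32761)
L = 65 (L = -22 + 87 = 65)
y(s) = -47 + 231*s
1/(y(L) + A) = 1/((-47 + 231*65) + 32761) = 1/((-47 + 15015) + 32761) = 1/(14968 + 32761) = 1/47729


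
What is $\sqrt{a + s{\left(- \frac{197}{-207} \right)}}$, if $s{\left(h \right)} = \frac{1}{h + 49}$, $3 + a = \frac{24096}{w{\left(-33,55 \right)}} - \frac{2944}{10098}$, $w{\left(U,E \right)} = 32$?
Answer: $\frac{\sqrt{469102723661055}}{791010} \approx 27.381$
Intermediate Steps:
$a = \frac{3785278}{5049}$ ($a = -3 + \left(\frac{24096}{32} - \frac{2944}{10098}\right) = -3 + \left(24096 \cdot \frac{1}{32} - \frac{1472}{5049}\right) = -3 + \left(753 - \frac{1472}{5049}\right) = -3 + \frac{3800425}{5049} = \frac{3785278}{5049} \approx 749.71$)
$s{\left(h \right)} = \frac{1}{49 + h}$
$\sqrt{a + s{\left(- \frac{197}{-207} \right)}} = \sqrt{\frac{3785278}{5049} + \frac{1}{49 - \frac{197}{-207}}} = \sqrt{\frac{3785278}{5049} + \frac{1}{49 - - \frac{197}{207}}} = \sqrt{\frac{3785278}{5049} + \frac{1}{49 + \frac{197}{207}}} = \sqrt{\frac{3785278}{5049} + \frac{1}{\frac{10340}{207}}} = \sqrt{\frac{3785278}{5049} + \frac{207}{10340}} = \sqrt{\frac{3558256333}{4746060}} = \frac{\sqrt{469102723661055}}{791010}$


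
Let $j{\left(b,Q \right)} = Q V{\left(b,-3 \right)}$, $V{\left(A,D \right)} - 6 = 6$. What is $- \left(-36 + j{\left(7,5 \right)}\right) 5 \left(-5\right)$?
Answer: $600$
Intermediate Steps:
$V{\left(A,D \right)} = 12$ ($V{\left(A,D \right)} = 6 + 6 = 12$)
$j{\left(b,Q \right)} = 12 Q$ ($j{\left(b,Q \right)} = Q 12 = 12 Q$)
$- \left(-36 + j{\left(7,5 \right)}\right) 5 \left(-5\right) = - \left(-36 + 12 \cdot 5\right) 5 \left(-5\right) = - \left(-36 + 60\right) \left(-25\right) = - 24 \left(-25\right) = \left(-1\right) \left(-600\right) = 600$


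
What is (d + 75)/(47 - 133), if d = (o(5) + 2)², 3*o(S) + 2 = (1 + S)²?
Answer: -2275/774 ≈ -2.9393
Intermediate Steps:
o(S) = -⅔ + (1 + S)²/3
d = 1600/9 (d = ((-⅔ + (1 + 5)²/3) + 2)² = ((-⅔ + (⅓)*6²) + 2)² = ((-⅔ + (⅓)*36) + 2)² = ((-⅔ + 12) + 2)² = (34/3 + 2)² = (40/3)² = 1600/9 ≈ 177.78)
(d + 75)/(47 - 133) = (1600/9 + 75)/(47 - 133) = (2275/9)/(-86) = (2275/9)*(-1/86) = -2275/774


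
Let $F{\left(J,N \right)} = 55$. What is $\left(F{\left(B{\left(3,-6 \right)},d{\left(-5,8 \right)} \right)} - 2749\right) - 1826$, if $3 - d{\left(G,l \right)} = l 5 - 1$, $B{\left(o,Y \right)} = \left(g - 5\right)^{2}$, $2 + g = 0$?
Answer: $-4520$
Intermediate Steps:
$g = -2$ ($g = -2 + 0 = -2$)
$B{\left(o,Y \right)} = 49$ ($B{\left(o,Y \right)} = \left(-2 - 5\right)^{2} = \left(-7\right)^{2} = 49$)
$d{\left(G,l \right)} = 4 - 5 l$ ($d{\left(G,l \right)} = 3 - \left(l 5 - 1\right) = 3 - \left(5 l - 1\right) = 3 - \left(-1 + 5 l\right) = 4 - 5 l$)
$\left(F{\left(B{\left(3,-6 \right)},d{\left(-5,8 \right)} \right)} - 2749\right) - 1826 = \left(55 - 2749\right) - 1826 = -2694 - 1826 = -4520$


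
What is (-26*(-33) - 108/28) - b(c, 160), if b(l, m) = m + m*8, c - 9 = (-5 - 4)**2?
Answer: -4101/7 ≈ -585.86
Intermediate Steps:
c = 90 (c = 9 + (-5 - 4)**2 = 9 + (-9)**2 = 9 + 81 = 90)
b(l, m) = 9*m (b(l, m) = m + 8*m = 9*m)
(-26*(-33) - 108/28) - b(c, 160) = (-26*(-33) - 108/28) - 9*160 = (858 - 108*1/28) - 1*1440 = (858 - 27/7) - 1440 = 5979/7 - 1440 = -4101/7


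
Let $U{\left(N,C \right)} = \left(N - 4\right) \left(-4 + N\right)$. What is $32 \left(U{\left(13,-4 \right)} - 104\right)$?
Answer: $-736$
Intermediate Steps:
$U{\left(N,C \right)} = \left(-4 + N\right)^{2}$ ($U{\left(N,C \right)} = \left(-4 + N\right) \left(-4 + N\right) = \left(-4 + N\right)^{2}$)
$32 \left(U{\left(13,-4 \right)} - 104\right) = 32 \left(\left(-4 + 13\right)^{2} - 104\right) = 32 \left(9^{2} - 104\right) = 32 \left(81 - 104\right) = 32 \left(-23\right) = -736$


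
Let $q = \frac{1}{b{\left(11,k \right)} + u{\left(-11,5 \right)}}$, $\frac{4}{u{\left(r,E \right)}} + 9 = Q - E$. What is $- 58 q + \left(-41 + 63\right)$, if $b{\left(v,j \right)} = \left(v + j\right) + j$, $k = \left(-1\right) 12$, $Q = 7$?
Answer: $\frac{2496}{95} \approx 26.274$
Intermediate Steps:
$k = -12$
$b{\left(v,j \right)} = v + 2 j$ ($b{\left(v,j \right)} = \left(j + v\right) + j = v + 2 j$)
$u{\left(r,E \right)} = \frac{4}{-2 - E}$ ($u{\left(r,E \right)} = \frac{4}{-9 - \left(-7 + E\right)} = \frac{4}{-2 - E}$)
$q = - \frac{7}{95}$ ($q = \frac{1}{\left(11 + 2 \left(-12\right)\right) - \frac{4}{2 + 5}} = \frac{1}{\left(11 - 24\right) - \frac{4}{7}} = \frac{1}{-13 - \frac{4}{7}} = \frac{1}{- \frac{95}{7}} = - \frac{7}{95} \approx -0.073684$)
$- 58 q + \left(-41 + 63\right) = \left(-58\right) \left(- \frac{7}{95}\right) + \left(-41 + 63\right) = \frac{406}{95} + 22 = \frac{2496}{95}$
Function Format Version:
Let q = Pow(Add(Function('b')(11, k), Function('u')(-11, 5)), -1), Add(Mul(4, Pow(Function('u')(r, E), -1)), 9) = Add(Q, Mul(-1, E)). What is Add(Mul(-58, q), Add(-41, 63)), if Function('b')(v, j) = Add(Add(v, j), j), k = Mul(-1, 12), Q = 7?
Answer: Rational(2496, 95) ≈ 26.274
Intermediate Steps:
k = -12
Function('b')(v, j) = Add(v, Mul(2, j)) (Function('b')(v, j) = Add(Add(j, v), j) = Add(v, Mul(2, j)))
Function('u')(r, E) = Mul(4, Pow(Add(-2, Mul(-1, E)), -1)) (Function('u')(r, E) = Mul(4, Pow(Add(-9, Add(7, Mul(-1, E))), -1)) = Mul(4, Pow(Add(-2, Mul(-1, E)), -1)))
q = Rational(-7, 95) (q = Pow(Add(Add(11, Mul(2, -12)), Mul(-4, Pow(Add(2, 5), -1))), -1) = Pow(Add(Add(11, -24), Mul(-4, Pow(7, -1))), -1) = Pow(Add(-13, Mul(-4, Rational(1, 7))), -1) = Pow(Add(-13, Rational(-4, 7)), -1) = Pow(Rational(-95, 7), -1) = Rational(-7, 95) ≈ -0.073684)
Add(Mul(-58, q), Add(-41, 63)) = Add(Mul(-58, Rational(-7, 95)), Add(-41, 63)) = Add(Rational(406, 95), 22) = Rational(2496, 95)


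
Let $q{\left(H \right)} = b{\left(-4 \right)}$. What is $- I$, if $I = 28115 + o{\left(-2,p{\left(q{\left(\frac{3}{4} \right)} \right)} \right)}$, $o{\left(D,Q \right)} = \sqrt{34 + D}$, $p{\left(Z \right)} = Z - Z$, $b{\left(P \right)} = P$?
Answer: $-28115 - 4 \sqrt{2} \approx -28121.0$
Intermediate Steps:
$q{\left(H \right)} = -4$
$p{\left(Z \right)} = 0$
$I = 28115 + 4 \sqrt{2}$ ($I = 28115 + \sqrt{34 - 2} = 28115 + \sqrt{32} = 28115 + 4 \sqrt{2} \approx 28121.0$)
$- I = - (28115 + 4 \sqrt{2}) = -28115 - 4 \sqrt{2}$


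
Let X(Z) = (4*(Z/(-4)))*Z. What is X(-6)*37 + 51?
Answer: -1281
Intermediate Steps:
X(Z) = -Z² (X(Z) = (4*(Z*(-¼)))*Z = (4*(-Z/4))*Z = (-Z)*Z = -Z²)
X(-6)*37 + 51 = -1*(-6)²*37 + 51 = -1*36*37 + 51 = -36*37 + 51 = -1332 + 51 = -1281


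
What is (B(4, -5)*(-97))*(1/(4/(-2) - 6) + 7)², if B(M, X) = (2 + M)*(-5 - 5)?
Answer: 4401375/16 ≈ 2.7509e+5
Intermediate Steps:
B(M, X) = -20 - 10*M (B(M, X) = (2 + M)*(-10) = -20 - 10*M)
(B(4, -5)*(-97))*(1/(4/(-2) - 6) + 7)² = ((-20 - 10*4)*(-97))*(1/(4/(-2) - 6) + 7)² = ((-20 - 40)*(-97))*(1/(4*(-½) - 6) + 7)² = (-60*(-97))*(1/(-2 - 6) + 7)² = 5820*(1/(-8) + 7)² = 5820*(-⅛ + 7)² = 5820*(55/8)² = 5820*(3025/64) = 4401375/16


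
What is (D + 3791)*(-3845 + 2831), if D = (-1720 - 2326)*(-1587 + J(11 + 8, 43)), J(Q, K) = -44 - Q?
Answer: -6773206674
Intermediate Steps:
D = 6675900 (D = (-1720 - 2326)*(-1587 + (-44 - (11 + 8))) = -4046*(-1587 + (-44 - 1*19)) = -4046*(-1587 + (-44 - 19)) = -4046*(-1587 - 63) = -4046*(-1650) = 6675900)
(D + 3791)*(-3845 + 2831) = (6675900 + 3791)*(-3845 + 2831) = 6679691*(-1014) = -6773206674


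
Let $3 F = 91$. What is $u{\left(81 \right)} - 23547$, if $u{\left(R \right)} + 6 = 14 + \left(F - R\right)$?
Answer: $- \frac{70769}{3} \approx -23590.0$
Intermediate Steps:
$F = \frac{91}{3}$ ($F = \frac{1}{3} \cdot 91 = \frac{91}{3} \approx 30.333$)
$u{\left(R \right)} = \frac{115}{3} - R$ ($u{\left(R \right)} = -6 + \left(14 - \left(- \frac{91}{3} + R\right)\right) = -6 - \left(- \frac{133}{3} + R\right) = \frac{115}{3} - R$)
$u{\left(81 \right)} - 23547 = \left(\frac{115}{3} - 81\right) - 23547 = - \frac{128}{3} - 23547 = - \frac{70769}{3}$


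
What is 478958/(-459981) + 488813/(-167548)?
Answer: -305093147537/77068896588 ≈ -3.9587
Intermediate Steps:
478958/(-459981) + 488813/(-167548) = 478958*(-1/459981) + 488813*(-1/167548) = -478958/459981 - 488813/167548 = -305093147537/77068896588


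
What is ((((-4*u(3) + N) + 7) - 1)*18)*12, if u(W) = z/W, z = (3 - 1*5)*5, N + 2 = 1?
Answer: 3960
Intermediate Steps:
N = -1 (N = -2 + 1 = -1)
z = -10 (z = (3 - 5)*5 = -2*5 = -10)
u(W) = -10/W
((((-4*u(3) + N) + 7) - 1)*18)*12 = ((((-(-40)/3 - 1) + 7) - 1)*18)*12 = ((((-4*(-10/3) - 1) + 7) - 1)*18)*12 = ((((40/3 - 1) + 7) - 1)*18)*12 = (((37/3 + 7) - 1)*18)*12 = ((58/3 - 1)*18)*12 = ((55/3)*18)*12 = 330*12 = 3960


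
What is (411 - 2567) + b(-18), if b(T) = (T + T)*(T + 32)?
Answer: -2660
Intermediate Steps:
b(T) = 2*T*(32 + T) (b(T) = (2*T)*(32 + T) = 2*T*(32 + T))
(411 - 2567) + b(-18) = (411 - 2567) + 2*(-18)*(32 - 18) = -2156 + 2*(-18)*14 = -2156 - 504 = -2660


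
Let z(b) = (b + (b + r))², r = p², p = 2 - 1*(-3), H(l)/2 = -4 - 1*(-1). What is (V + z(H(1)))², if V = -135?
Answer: 1156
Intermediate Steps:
H(l) = -6 (H(l) = 2*(-4 - 1*(-1)) = 2*(-4 + 1) = 2*(-3) = -6)
p = 5 (p = 2 + 3 = 5)
r = 25 (r = 5² = 25)
z(b) = (25 + 2*b)² (z(b) = (b + (b + 25))² = (b + (25 + b))² = (25 + 2*b)²)
(V + z(H(1)))² = (-135 + (25 + 2*(-6))²)² = (-135 + (25 - 12)²)² = (-135 + 13²)² = (-135 + 169)² = 34² = 1156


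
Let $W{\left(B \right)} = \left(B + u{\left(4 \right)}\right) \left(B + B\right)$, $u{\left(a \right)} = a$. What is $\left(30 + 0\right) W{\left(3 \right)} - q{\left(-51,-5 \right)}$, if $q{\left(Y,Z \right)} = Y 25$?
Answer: $2535$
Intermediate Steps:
$q{\left(Y,Z \right)} = 25 Y$
$W{\left(B \right)} = 2 B \left(4 + B\right)$ ($W{\left(B \right)} = \left(B + 4\right) \left(B + B\right) = \left(4 + B\right) 2 B = 2 B \left(4 + B\right)$)
$\left(30 + 0\right) W{\left(3 \right)} - q{\left(-51,-5 \right)} = \left(30 + 0\right) 2 \cdot 3 \left(4 + 3\right) - 25 \left(-51\right) = 30 \cdot 2 \cdot 3 \cdot 7 - -1275 = 30 \cdot 42 + 1275 = 1260 + 1275 = 2535$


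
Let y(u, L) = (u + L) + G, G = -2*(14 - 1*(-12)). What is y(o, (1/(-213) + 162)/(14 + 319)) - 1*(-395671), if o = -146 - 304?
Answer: 28028976506/70929 ≈ 3.9517e+5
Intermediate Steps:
o = -450
G = -52 (G = -2*(14 + 12) = -2*26 = -52)
y(u, L) = -52 + L + u (y(u, L) = (u + L) - 52 = (L + u) - 52 = -52 + L + u)
y(o, (1/(-213) + 162)/(14 + 319)) - 1*(-395671) = (-52 + (1/(-213) + 162)/(14 + 319) - 450) - 1*(-395671) = (-52 + (-1/213 + 162)/333 - 450) + 395671 = (-52 + (34505/213)*(1/333) - 450) + 395671 = (-52 + 34505/70929 - 450) + 395671 = -35571853/70929 + 395671 = 28028976506/70929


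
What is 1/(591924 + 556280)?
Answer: 1/1148204 ≈ 8.7093e-7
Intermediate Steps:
1/(591924 + 556280) = 1/1148204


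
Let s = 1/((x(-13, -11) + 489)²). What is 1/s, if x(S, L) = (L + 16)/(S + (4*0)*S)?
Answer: 40347904/169 ≈ 2.3875e+5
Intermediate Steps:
x(S, L) = (16 + L)/S (x(S, L) = (16 + L)/(S + 0*S) = (16 + L)/(S + 0) = (16 + L)/S)
s = 169/40347904 (s = 1/(((16 - 11)/(-13) + 489)²) = 1/((-1/13*5 + 489)²) = 1/((-5/13 + 489)²) = 1/((6352/13)²) = 1/(40347904/169) = 169/40347904 ≈ 4.1886e-6)
1/s = 1/(169/40347904) = 40347904/169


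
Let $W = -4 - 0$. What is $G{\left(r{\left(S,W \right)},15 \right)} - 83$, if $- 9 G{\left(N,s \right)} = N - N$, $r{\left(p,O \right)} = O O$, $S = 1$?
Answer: $-83$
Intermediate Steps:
$W = -4$ ($W = -4 + 0 = -4$)
$r{\left(p,O \right)} = O^{2}$
$G{\left(N,s \right)} = 0$ ($G{\left(N,s \right)} = - \frac{N - N}{9} = \left(- \frac{1}{9}\right) 0 = 0$)
$G{\left(r{\left(S,W \right)},15 \right)} - 83 = 0 - 83 = -83$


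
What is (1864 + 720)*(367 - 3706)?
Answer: -8627976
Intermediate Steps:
(1864 + 720)*(367 - 3706) = 2584*(-3339) = -8627976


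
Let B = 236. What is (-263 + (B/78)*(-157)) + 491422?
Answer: 19136675/39 ≈ 4.9068e+5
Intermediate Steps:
(-263 + (B/78)*(-157)) + 491422 = (-263 + (236/78)*(-157)) + 491422 = (-263 + (236*(1/78))*(-157)) + 491422 = (-263 + (118/39)*(-157)) + 491422 = (-263 - 18526/39) + 491422 = -28783/39 + 491422 = 19136675/39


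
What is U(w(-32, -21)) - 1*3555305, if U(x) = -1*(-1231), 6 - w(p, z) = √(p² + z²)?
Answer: -3554074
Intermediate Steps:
w(p, z) = 6 - √(p² + z²)
U(x) = 1231
U(w(-32, -21)) - 1*3555305 = 1231 - 1*3555305 = 1231 - 3555305 = -3554074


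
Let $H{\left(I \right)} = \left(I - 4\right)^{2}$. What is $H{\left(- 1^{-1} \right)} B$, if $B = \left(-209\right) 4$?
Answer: $-20900$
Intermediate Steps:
$B = -836$
$H{\left(I \right)} = \left(-4 + I\right)^{2}$
$H{\left(- 1^{-1} \right)} B = \left(-4 - 1^{-1}\right)^{2} \left(-836\right) = \left(-4 - 1\right)^{2} \left(-836\right) = \left(-5\right)^{2} \left(-836\right) = 25 \left(-836\right) = -20900$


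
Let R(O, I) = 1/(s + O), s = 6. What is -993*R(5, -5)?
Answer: -993/11 ≈ -90.273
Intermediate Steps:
R(O, I) = 1/(6 + O)
-993*R(5, -5) = -993/(6 + 5) = -993/11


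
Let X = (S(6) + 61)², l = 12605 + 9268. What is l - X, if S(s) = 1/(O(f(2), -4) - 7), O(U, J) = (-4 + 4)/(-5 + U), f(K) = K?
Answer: 890301/49 ≈ 18169.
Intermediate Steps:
O(U, J) = 0 (O(U, J) = 0/(-5 + U) = 0)
S(s) = -⅐ (S(s) = 1/(0 - 7) = 1/(-7) = -⅐)
l = 21873
X = 181476/49 (X = (-⅐ + 61)² = (426/7)² = 181476/49 ≈ 3703.6)
l - X = 21873 - 1*181476/49 = 21873 - 181476/49 = 890301/49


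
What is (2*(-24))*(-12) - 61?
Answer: 515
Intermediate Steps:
(2*(-24))*(-12) - 61 = -48*(-12) - 61 = 576 - 61 = 515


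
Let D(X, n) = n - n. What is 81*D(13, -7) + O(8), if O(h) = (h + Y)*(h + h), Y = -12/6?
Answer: 96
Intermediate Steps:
Y = -2 (Y = -12*⅙ = -2)
D(X, n) = 0
O(h) = 2*h*(-2 + h) (O(h) = (h - 2)*(h + h) = (-2 + h)*(2*h) = 2*h*(-2 + h))
81*D(13, -7) + O(8) = 81*0 + 2*8*(-2 + 8) = 0 + 2*8*6 = 0 + 96 = 96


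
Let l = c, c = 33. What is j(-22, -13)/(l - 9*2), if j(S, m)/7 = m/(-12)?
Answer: 91/180 ≈ 0.50556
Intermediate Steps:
j(S, m) = -7*m/12 (j(S, m) = 7*(m/(-12)) = 7*(m*(-1/12)) = 7*(-m/12) = -7*m/12)
l = 33
j(-22, -13)/(l - 9*2) = (-7/12*(-13))/(33 - 9*2) = 91/(12*(33 - 18)) = (91/12)/15 = (91/12)*(1/15) = 91/180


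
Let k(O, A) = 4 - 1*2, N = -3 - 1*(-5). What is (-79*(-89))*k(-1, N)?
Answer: 14062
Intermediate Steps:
N = 2 (N = -3 + 5 = 2)
k(O, A) = 2 (k(O, A) = 4 - 2 = 2)
(-79*(-89))*k(-1, N) = -79*(-89)*2 = 7031*2 = 14062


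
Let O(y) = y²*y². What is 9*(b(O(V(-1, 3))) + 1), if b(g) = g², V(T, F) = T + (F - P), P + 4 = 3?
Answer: 59058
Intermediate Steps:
P = -1 (P = -4 + 3 = -1)
V(T, F) = 1 + F + T (V(T, F) = T + (F - 1*(-1)) = T + (F + 1) = T + (1 + F) = 1 + F + T)
O(y) = y⁴
9*(b(O(V(-1, 3))) + 1) = 9*(((1 + 3 - 1)⁴)² + 1) = 9*((3⁴)² + 1) = 9*(81² + 1) = 9*(6561 + 1) = 9*6562 = 59058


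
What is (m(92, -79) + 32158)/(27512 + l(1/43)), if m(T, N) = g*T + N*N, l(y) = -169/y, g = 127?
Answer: 50083/20245 ≈ 2.4738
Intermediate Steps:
m(T, N) = N**2 + 127*T (m(T, N) = 127*T + N*N = 127*T + N**2 = N**2 + 127*T)
(m(92, -79) + 32158)/(27512 + l(1/43)) = (((-79)**2 + 127*92) + 32158)/(27512 - 169/(1/43)) = ((6241 + 11684) + 32158)/(27512 - 169/1/43) = (17925 + 32158)/(27512 - 169*43) = 50083/(27512 - 7267) = 50083/20245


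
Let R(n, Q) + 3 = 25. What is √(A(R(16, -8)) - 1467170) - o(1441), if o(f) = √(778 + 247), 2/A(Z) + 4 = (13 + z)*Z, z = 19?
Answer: -5*√41 + 3*I*√798792554/70 ≈ -32.016 + 1211.3*I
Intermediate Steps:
R(n, Q) = 22 (R(n, Q) = -3 + 25 = 22)
A(Z) = 2/(-4 + 32*Z) (A(Z) = 2/(-4 + (13 + 19)*Z) = 2/(-4 + 32*Z))
o(f) = 5*√41 (o(f) = √1025 = 5*√41)
√(A(R(16, -8)) - 1467170) - o(1441) = √(1/(2*(-1 + 8*22)) - 1467170) - 5*√41 = √(1/(2*(-1 + 176)) - 1467170) - 5*√41 = √((½)/175 - 1467170) - 5*√41 = √((½)*(1/175) - 1467170) - 5*√41 = √(1/350 - 1467170) - 5*√41 = √(-513509499/350) - 5*√41 = 3*I*√798792554/70 - 5*√41 = -5*√41 + 3*I*√798792554/70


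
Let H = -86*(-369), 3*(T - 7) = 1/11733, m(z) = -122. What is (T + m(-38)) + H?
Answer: 1112957182/35199 ≈ 31619.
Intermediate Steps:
T = 246394/35199 (T = 7 + (1/3)/11733 = 7 + (1/3)*(1/11733) = 7 + 1/35199 = 246394/35199 ≈ 7.0000)
H = 31734
(T + m(-38)) + H = (246394/35199 - 122) + 31734 = -4047884/35199 + 31734 = 1112957182/35199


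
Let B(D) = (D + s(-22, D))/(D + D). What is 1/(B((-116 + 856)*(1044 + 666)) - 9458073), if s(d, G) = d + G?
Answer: -1265400/11968244308811 ≈ -1.0573e-7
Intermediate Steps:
s(d, G) = G + d
B(D) = (-22 + 2*D)/(2*D) (B(D) = (D + (D - 22))/(D + D) = (D + (-22 + D))/((2*D)) = (-22 + 2*D)*(1/(2*D)) = (-22 + 2*D)/(2*D))
1/(B((-116 + 856)*(1044 + 666)) - 9458073) = 1/((-11 + (-116 + 856)*(1044 + 666))/(((-116 + 856)*(1044 + 666))) - 9458073) = 1/((-11 + 740*1710)/((740*1710)) - 9458073) = 1/((-11 + 1265400)/1265400 - 9458073) = 1/((1/1265400)*1265389 - 9458073) = 1/(1265389/1265400 - 9458073) = 1/(-11968244308811/1265400) = -1265400/11968244308811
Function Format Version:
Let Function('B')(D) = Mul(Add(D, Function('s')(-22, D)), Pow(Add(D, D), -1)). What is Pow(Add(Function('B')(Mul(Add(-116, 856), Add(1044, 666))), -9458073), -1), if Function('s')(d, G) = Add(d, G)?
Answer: Rational(-1265400, 11968244308811) ≈ -1.0573e-7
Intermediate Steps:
Function('s')(d, G) = Add(G, d)
Function('B')(D) = Mul(Rational(1, 2), Pow(D, -1), Add(-22, Mul(2, D))) (Function('B')(D) = Mul(Add(D, Add(D, -22)), Pow(Add(D, D), -1)) = Mul(Add(D, Add(-22, D)), Pow(Mul(2, D), -1)) = Mul(Add(-22, Mul(2, D)), Mul(Rational(1, 2), Pow(D, -1))) = Mul(Rational(1, 2), Pow(D, -1), Add(-22, Mul(2, D))))
Pow(Add(Function('B')(Mul(Add(-116, 856), Add(1044, 666))), -9458073), -1) = Pow(Add(Mul(Pow(Mul(Add(-116, 856), Add(1044, 666)), -1), Add(-11, Mul(Add(-116, 856), Add(1044, 666)))), -9458073), -1) = Pow(Add(Mul(Pow(Mul(740, 1710), -1), Add(-11, Mul(740, 1710))), -9458073), -1) = Pow(Add(Mul(Pow(1265400, -1), Add(-11, 1265400)), -9458073), -1) = Pow(Add(Mul(Rational(1, 1265400), 1265389), -9458073), -1) = Pow(Add(Rational(1265389, 1265400), -9458073), -1) = Pow(Rational(-11968244308811, 1265400), -1) = Rational(-1265400, 11968244308811)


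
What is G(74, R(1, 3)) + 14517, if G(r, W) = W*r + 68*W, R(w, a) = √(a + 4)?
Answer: 14517 + 142*√7 ≈ 14893.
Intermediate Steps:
R(w, a) = √(4 + a)
G(r, W) = 68*W + W*r
G(74, R(1, 3)) + 14517 = √(4 + 3)*(68 + 74) + 14517 = √7*142 + 14517 = 142*√7 + 14517 = 14517 + 142*√7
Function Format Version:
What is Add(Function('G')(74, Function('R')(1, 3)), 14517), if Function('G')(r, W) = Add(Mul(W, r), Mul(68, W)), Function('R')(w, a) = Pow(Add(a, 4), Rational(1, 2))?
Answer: Add(14517, Mul(142, Pow(7, Rational(1, 2)))) ≈ 14893.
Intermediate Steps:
Function('R')(w, a) = Pow(Add(4, a), Rational(1, 2))
Function('G')(r, W) = Add(Mul(68, W), Mul(W, r))
Add(Function('G')(74, Function('R')(1, 3)), 14517) = Add(Mul(Pow(Add(4, 3), Rational(1, 2)), Add(68, 74)), 14517) = Add(Mul(Pow(7, Rational(1, 2)), 142), 14517) = Add(Mul(142, Pow(7, Rational(1, 2))), 14517) = Add(14517, Mul(142, Pow(7, Rational(1, 2))))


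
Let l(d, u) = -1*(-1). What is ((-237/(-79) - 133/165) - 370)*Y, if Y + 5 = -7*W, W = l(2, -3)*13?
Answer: 1942016/55 ≈ 35309.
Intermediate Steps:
l(d, u) = 1
W = 13 (W = 1*13 = 13)
Y = -96 (Y = -5 - 7*13 = -5 - 91 = -96)
((-237/(-79) - 133/165) - 370)*Y = ((-237/(-79) - 133/165) - 370)*(-96) = ((-237*(-1/79) - 133*1/165) - 370)*(-96) = ((3 - 133/165) - 370)*(-96) = (362/165 - 370)*(-96) = -60688/165*(-96) = 1942016/55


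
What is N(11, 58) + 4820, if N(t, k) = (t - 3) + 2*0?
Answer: 4828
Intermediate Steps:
N(t, k) = -3 + t (N(t, k) = (-3 + t) + 0 = -3 + t)
N(11, 58) + 4820 = (-3 + 11) + 4820 = 8 + 4820 = 4828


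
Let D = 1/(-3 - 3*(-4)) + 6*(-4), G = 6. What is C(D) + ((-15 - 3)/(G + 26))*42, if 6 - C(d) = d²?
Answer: -381221/648 ≈ -588.30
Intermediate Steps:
D = -215/9 (D = 1/(-3 + 12) - 24 = 1/9 - 24 = ⅑ - 24 = -215/9 ≈ -23.889)
C(d) = 6 - d²
C(D) + ((-15 - 3)/(G + 26))*42 = (6 - (-215/9)²) + ((-15 - 3)/(6 + 26))*42 = (6 - 1*46225/81) - 18/32*42 = (6 - 46225/81) - 18*1/32*42 = -45739/81 - 9/16*42 = -45739/81 - 189/8 = -381221/648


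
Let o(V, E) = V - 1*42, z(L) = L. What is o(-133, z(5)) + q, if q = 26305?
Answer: 26130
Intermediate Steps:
o(V, E) = -42 + V (o(V, E) = V - 42 = -42 + V)
o(-133, z(5)) + q = (-42 - 133) + 26305 = -175 + 26305 = 26130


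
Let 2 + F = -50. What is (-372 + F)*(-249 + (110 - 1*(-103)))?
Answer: 15264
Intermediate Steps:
F = -52 (F = -2 - 50 = -52)
(-372 + F)*(-249 + (110 - 1*(-103))) = (-372 - 52)*(-249 + (110 - 1*(-103))) = -424*(-249 + (110 + 103)) = -424*(-249 + 213) = -424*(-36) = 15264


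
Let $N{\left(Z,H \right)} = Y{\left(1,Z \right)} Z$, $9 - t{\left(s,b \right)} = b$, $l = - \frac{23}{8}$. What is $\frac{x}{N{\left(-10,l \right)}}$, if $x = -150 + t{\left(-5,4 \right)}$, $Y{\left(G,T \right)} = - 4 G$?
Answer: $- \frac{29}{8} \approx -3.625$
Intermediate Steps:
$l = - \frac{23}{8}$ ($l = \left(-23\right) \frac{1}{8} = - \frac{23}{8} \approx -2.875$)
$t{\left(s,b \right)} = 9 - b$
$x = -145$ ($x = -150 + \left(9 - 4\right) = -150 + 5 = -145$)
$N{\left(Z,H \right)} = - 4 Z$ ($N{\left(Z,H \right)} = \left(-4\right) 1 Z = - 4 Z$)
$\frac{x}{N{\left(-10,l \right)}} = - \frac{145}{\left(-4\right) \left(-10\right)} = - \frac{145}{40} = \left(-145\right) \frac{1}{40} = - \frac{29}{8}$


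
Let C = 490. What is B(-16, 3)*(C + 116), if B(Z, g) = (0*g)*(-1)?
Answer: 0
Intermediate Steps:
B(Z, g) = 0 (B(Z, g) = 0*(-1) = 0)
B(-16, 3)*(C + 116) = 0*(490 + 116) = 0*606 = 0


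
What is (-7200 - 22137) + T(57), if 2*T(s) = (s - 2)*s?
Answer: -55539/2 ≈ -27770.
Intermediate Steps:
T(s) = s*(-2 + s)/2 (T(s) = ((s - 2)*s)/2 = ((-2 + s)*s)/2 = (s*(-2 + s))/2 = s*(-2 + s)/2)
(-7200 - 22137) + T(57) = (-7200 - 22137) + (½)*57*(-2 + 57) = -29337 + (½)*57*55 = -29337 + 3135/2 = -55539/2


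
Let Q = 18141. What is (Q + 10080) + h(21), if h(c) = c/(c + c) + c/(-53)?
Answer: 2991437/106 ≈ 28221.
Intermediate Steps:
h(c) = 1/2 - c/53 (h(c) = c/((2*c)) + c*(-1/53) = c*(1/(2*c)) - c/53 = 1/2 - c/53)
(Q + 10080) + h(21) = (18141 + 10080) + (1/2 - 1/53*21) = 28221 + (1/2 - 21/53) = 28221 + 11/106 = 2991437/106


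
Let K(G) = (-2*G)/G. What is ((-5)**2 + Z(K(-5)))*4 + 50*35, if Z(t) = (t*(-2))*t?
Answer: 1818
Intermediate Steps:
K(G) = -2
Z(t) = -2*t**2 (Z(t) = (-2*t)*t = -2*t**2)
((-5)**2 + Z(K(-5)))*4 + 50*35 = ((-5)**2 - 2*(-2)**2)*4 + 50*35 = (25 - 2*4)*4 + 1750 = (25 - 8)*4 + 1750 = 17*4 + 1750 = 68 + 1750 = 1818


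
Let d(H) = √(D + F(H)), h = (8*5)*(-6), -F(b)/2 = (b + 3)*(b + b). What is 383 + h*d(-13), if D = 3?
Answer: 383 - 240*I*√517 ≈ 383.0 - 5457.0*I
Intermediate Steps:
F(b) = -4*b*(3 + b) (F(b) = -2*(b + 3)*(b + b) = -2*(3 + b)*2*b = -4*b*(3 + b))
h = -240 (h = 40*(-6) = -240)
d(H) = √(3 - 4*H*(3 + H))
383 + h*d(-13) = 383 - 240*√(3 - 4*(-13)*(3 - 13)) = 383 - 240*√(3 - 4*(-13)*(-10)) = 383 - 240*√(3 - 520) = 383 - 240*I*√517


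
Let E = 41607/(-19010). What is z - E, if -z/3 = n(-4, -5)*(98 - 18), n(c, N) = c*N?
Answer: -91206393/19010 ≈ -4797.8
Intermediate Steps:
n(c, N) = N*c
E = -41607/19010 (E = 41607*(-1/19010) = -41607/19010 ≈ -2.1887)
z = -4800 (z = -3*(-5*(-4))*(98 - 18) = -60*80 = -3*1600 = -4800)
z - E = -4800 - 1*(-41607/19010) = -4800 + 41607/19010 = -91206393/19010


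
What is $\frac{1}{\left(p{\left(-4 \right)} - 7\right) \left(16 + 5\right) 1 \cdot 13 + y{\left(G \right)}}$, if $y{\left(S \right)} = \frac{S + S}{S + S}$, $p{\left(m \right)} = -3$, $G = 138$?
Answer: $- \frac{1}{2729} \approx -0.00036643$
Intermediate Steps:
$y{\left(S \right)} = 1$ ($y{\left(S \right)} = \frac{2 S}{2 S} = 2 S \frac{1}{2 S} = 1$)
$\frac{1}{\left(p{\left(-4 \right)} - 7\right) \left(16 + 5\right) 1 \cdot 13 + y{\left(G \right)}} = \frac{1}{\left(-3 - 7\right) \left(16 + 5\right) 1 \cdot 13 + 1} = \frac{1}{\left(-10\right) 21 \cdot 1 \cdot 13 + 1} = \frac{1}{\left(-210\right) 1 \cdot 13 + 1} = \frac{1}{\left(-210\right) 13 + 1} = \frac{1}{-2730 + 1} = \frac{1}{-2729} = - \frac{1}{2729}$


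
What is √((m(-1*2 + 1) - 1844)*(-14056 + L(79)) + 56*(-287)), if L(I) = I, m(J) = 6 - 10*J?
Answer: 2*√6383471 ≈ 5053.1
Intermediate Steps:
m(J) = 6 - 10*J
√((m(-1*2 + 1) - 1844)*(-14056 + L(79)) + 56*(-287)) = √(((6 - 10*(-1*2 + 1)) - 1844)*(-14056 + 79) + 56*(-287)) = √(((6 - 10*(-2 + 1)) - 1844)*(-13977) - 16072) = √(((6 - 10*(-1)) - 1844)*(-13977) - 16072) = √(((6 + 10) - 1844)*(-13977) - 16072) = √((16 - 1844)*(-13977) - 16072) = √(-1828*(-13977) - 16072) = √(25549956 - 16072) = √25533884 = 2*√6383471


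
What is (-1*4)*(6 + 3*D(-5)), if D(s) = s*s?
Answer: -324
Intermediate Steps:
D(s) = s²
(-1*4)*(6 + 3*D(-5)) = (-1*4)*(6 + 3*(-5)²) = -4*(6 + 3*25) = -4*(6 + 75) = -4*81 = -324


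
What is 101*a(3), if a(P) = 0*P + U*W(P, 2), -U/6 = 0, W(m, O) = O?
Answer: 0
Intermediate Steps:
U = 0 (U = -6*0 = 0)
a(P) = 0 (a(P) = 0*P + 0*2 = 0 + 0 = 0)
101*a(3) = 101*0 = 0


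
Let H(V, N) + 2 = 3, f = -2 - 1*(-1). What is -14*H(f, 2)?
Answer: -14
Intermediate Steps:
f = -1 (f = -2 + 1 = -1)
H(V, N) = 1 (H(V, N) = -2 + 3 = 1)
-14*H(f, 2) = -14*1 = -14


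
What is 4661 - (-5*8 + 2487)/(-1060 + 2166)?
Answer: 5152619/1106 ≈ 4658.8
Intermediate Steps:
4661 - (-5*8 + 2487)/(-1060 + 2166) = 4661 - (-40 + 2487)/1106 = 4661 - 2447/1106 = 5152619/1106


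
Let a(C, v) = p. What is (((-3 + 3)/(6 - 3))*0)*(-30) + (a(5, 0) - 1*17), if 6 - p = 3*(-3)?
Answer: -2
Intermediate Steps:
p = 15 (p = 6 - 3*(-3) = 6 - 1*(-9) = 6 + 9 = 15)
a(C, v) = 15
(((-3 + 3)/(6 - 3))*0)*(-30) + (a(5, 0) - 1*17) = (((-3 + 3)/(6 - 3))*0)*(-30) + (15 - 1*17) = ((0/3)*0)*(-30) + (15 - 17) = ((0*(⅓))*0)*(-30) - 2 = (0*0)*(-30) - 2 = 0*(-30) - 2 = 0 - 2 = -2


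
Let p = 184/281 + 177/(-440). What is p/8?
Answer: 31223/989120 ≈ 0.031566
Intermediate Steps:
p = 31223/123640 (p = 184*(1/281) + 177*(-1/440) = 184/281 - 177/440 = 31223/123640 ≈ 0.25253)
p/8 = (31223/123640)/8 = (31223/123640)*(1/8) = 31223/989120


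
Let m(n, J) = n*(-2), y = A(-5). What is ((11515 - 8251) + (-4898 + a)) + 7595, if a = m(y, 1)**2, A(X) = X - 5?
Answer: 6361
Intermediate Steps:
A(X) = -5 + X
y = -10 (y = -5 - 5 = -10)
m(n, J) = -2*n
a = 400 (a = (-2*(-10))**2 = 20**2 = 400)
((11515 - 8251) + (-4898 + a)) + 7595 = ((11515 - 8251) + (-4898 + 400)) + 7595 = (3264 - 4498) + 7595 = -1234 + 7595 = 6361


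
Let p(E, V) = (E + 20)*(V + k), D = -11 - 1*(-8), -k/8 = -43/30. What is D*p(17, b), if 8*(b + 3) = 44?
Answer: -15503/10 ≈ -1550.3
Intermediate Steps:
b = 5/2 (b = -3 + (⅛)*44 = -3 + 11/2 = 5/2 ≈ 2.5000)
k = 172/15 (k = -(-344)/30 = -8*(-43/30) = 172/15 ≈ 11.467)
D = -3 (D = -11 + 8 = -3)
p(E, V) = (20 + E)*(172/15 + V) (p(E, V) = (E + 20)*(V + 172/15) = (20 + E)*(172/15 + V))
D*p(17, b) = -3*(688/3 + 20*(5/2) + (172/15)*17 + 17*(5/2)) = -3*(688/3 + 50 + 2924/15 + 85/2) = -3*15503/30 = -15503/10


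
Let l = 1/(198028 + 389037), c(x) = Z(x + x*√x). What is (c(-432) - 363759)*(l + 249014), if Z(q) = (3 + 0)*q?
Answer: -10673288546946021/117413 - 2273506505623872*I*√3/587065 ≈ -9.0904e+10 - 6.7077e+9*I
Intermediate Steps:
Z(q) = 3*q
c(x) = 3*x + 3*x^(3/2) (c(x) = 3*(x + x*√x) = 3*(x + x^(3/2)) = 3*x + 3*x^(3/2))
l = 1/587065 ≈ 1.7034e-6
(c(-432) - 363759)*(l + 249014) = ((3*(-432) + 3*(-432)^(3/2)) - 363759)*(1/587065 + 249014) = ((-1296 + 3*(-5184*I*√3)) - 363759)*(146187403911/587065) = ((-1296 - 15552*I*√3) - 363759)*(146187403911/587065) = (-365055 - 15552*I*√3)*(146187403911/587065) = -10673288546946021/117413 - 2273506505623872*I*√3/587065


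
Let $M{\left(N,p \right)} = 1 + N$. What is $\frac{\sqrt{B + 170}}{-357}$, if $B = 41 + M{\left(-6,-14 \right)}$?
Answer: $- \frac{\sqrt{206}}{357} \approx -0.040204$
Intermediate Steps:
$B = 36$ ($B = 41 + \left(1 - 6\right) = 41 - 5 = 36$)
$\frac{\sqrt{B + 170}}{-357} = \frac{\sqrt{36 + 170}}{-357} = \sqrt{206} \left(- \frac{1}{357}\right) = - \frac{\sqrt{206}}{357}$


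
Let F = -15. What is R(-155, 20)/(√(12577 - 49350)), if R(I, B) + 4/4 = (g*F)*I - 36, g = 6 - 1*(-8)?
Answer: -32513*I*√36773/36773 ≈ -169.55*I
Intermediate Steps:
g = 14 (g = 6 + 8 = 14)
R(I, B) = -37 - 210*I (R(I, B) = -1 + ((14*(-15))*I - 36) = -1 + (-210*I - 36) = -1 + (-36 - 210*I) = -37 - 210*I)
R(-155, 20)/(√(12577 - 49350)) = (-37 - 210*(-155))/(√(12577 - 49350)) = (-37 + 32550)/(√(-36773)) = 32513/((I*√36773)) = 32513*(-I*√36773/36773) = -32513*I*√36773/36773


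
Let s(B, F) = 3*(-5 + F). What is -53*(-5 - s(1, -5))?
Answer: -1325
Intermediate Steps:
s(B, F) = -15 + 3*F
-53*(-5 - s(1, -5)) = -53*(-5 - (-15 + 3*(-5))) = -53*(-5 - (-15 - 15)) = -53*(-5 - 1*(-30)) = -53*(-5 + 30) = -53*25 = -1325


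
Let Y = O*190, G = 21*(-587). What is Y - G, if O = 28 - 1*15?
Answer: 14797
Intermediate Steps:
O = 13 (O = 28 - 15 = 13)
G = -12327
Y = 2470 (Y = 13*190 = 2470)
Y - G = 2470 - 1*(-12327) = 2470 + 12327 = 14797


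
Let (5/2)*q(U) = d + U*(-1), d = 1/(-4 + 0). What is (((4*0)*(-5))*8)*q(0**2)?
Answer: 0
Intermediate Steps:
d = -1/4 (d = 1/(-4) = -1/4 ≈ -0.25000)
q(U) = -1/10 - 2*U/5 (q(U) = 2*(-1/4 + U*(-1))/5 = 2*(-1/4 - U)/5 = -1/10 - 2*U/5)
(((4*0)*(-5))*8)*q(0**2) = (((4*0)*(-5))*8)*(-1/10 - 2/5*0**2) = ((0*(-5))*8)*(-1/10 - 2/5*0) = (0*8)*(-1/10 + 0) = 0*(-1/10) = 0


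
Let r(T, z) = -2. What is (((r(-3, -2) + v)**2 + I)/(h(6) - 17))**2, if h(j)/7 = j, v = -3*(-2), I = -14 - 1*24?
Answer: 484/625 ≈ 0.77440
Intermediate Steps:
I = -38 (I = -14 - 24 = -38)
v = 6
h(j) = 7*j
(((r(-3, -2) + v)**2 + I)/(h(6) - 17))**2 = (((-2 + 6)**2 - 38)/(7*6 - 17))**2 = ((4**2 - 38)/(42 - 17))**2 = ((16 - 38)/25)**2 = (-22*1/25)**2 = (-22/25)**2 = 484/625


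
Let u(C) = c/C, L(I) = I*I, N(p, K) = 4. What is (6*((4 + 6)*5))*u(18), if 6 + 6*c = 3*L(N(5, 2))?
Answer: 350/3 ≈ 116.67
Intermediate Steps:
L(I) = I**2
c = 7 (c = -1 + (3*4**2)/6 = -1 + (3*16)/6 = -1 + (1/6)*48 = -1 + 8 = 7)
u(C) = 7/C
(6*((4 + 6)*5))*u(18) = (6*((4 + 6)*5))*(7/18) = (6*(10*5))*(7*(1/18)) = (6*50)*(7/18) = 300*(7/18) = 350/3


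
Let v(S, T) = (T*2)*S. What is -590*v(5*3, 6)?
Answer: -106200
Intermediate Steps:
v(S, T) = 2*S*T (v(S, T) = (2*T)*S = 2*S*T)
-590*v(5*3, 6) = -1180*5*3*6 = -1180*15*6 = -590*180 = -106200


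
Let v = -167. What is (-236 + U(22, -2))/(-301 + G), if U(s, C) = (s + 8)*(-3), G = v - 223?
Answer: 326/691 ≈ 0.47178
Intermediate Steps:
G = -390 (G = -167 - 223 = -390)
U(s, C) = -24 - 3*s (U(s, C) = (8 + s)*(-3) = -24 - 3*s)
(-236 + U(22, -2))/(-301 + G) = (-236 + (-24 - 3*22))/(-301 - 390) = (-236 + (-24 - 66))/(-691) = (-236 - 90)*(-1/691) = -326*(-1/691) = 326/691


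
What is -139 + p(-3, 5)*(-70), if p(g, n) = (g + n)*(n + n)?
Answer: -1539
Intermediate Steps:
p(g, n) = 2*n*(g + n) (p(g, n) = (g + n)*(2*n) = 2*n*(g + n))
-139 + p(-3, 5)*(-70) = -139 + (2*5*(-3 + 5))*(-70) = -139 + (2*5*2)*(-70) = -139 + 20*(-70) = -139 - 1400 = -1539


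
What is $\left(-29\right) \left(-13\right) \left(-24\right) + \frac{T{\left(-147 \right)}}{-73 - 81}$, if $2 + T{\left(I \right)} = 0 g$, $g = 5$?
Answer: $- \frac{696695}{77} \approx -9048.0$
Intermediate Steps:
$T{\left(I \right)} = -2$ ($T{\left(I \right)} = -2 + 0 \cdot 5 = -2 + 0 = -2$)
$\left(-29\right) \left(-13\right) \left(-24\right) + \frac{T{\left(-147 \right)}}{-73 - 81} = \left(-29\right) \left(-13\right) \left(-24\right) - \frac{2}{-73 - 81} = 377 \left(-24\right) - \frac{2}{-154} = -9048 - - \frac{1}{77} = -9048 + \frac{1}{77} = - \frac{696695}{77}$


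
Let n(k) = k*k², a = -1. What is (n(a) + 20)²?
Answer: 361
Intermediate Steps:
n(k) = k³
(n(a) + 20)² = ((-1)³ + 20)² = (-1 + 20)² = 19² = 361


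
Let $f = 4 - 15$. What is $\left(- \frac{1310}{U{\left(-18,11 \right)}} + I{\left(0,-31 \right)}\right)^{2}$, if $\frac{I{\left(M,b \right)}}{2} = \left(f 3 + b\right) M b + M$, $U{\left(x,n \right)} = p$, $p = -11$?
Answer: $\frac{1716100}{121} \approx 14183.0$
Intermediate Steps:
$U{\left(x,n \right)} = -11$
$f = -11$ ($f = 4 - 15 = -11$)
$I{\left(M,b \right)} = 2 M + 2 M b \left(-33 + b\right)$ ($I{\left(M,b \right)} = 2 \left(\left(\left(-11\right) 3 + b\right) M b + M\right) = 2 \left(\left(-33 + b\right) M b + M\right) = 2 \left(M \left(-33 + b\right) b + M\right) = 2 \left(M b \left(-33 + b\right) + M\right) = 2 \left(M + M b \left(-33 + b\right)\right) = 2 M + 2 M b \left(-33 + b\right)$)
$\left(- \frac{1310}{U{\left(-18,11 \right)}} + I{\left(0,-31 \right)}\right)^{2} = \left(- \frac{1310}{-11} + 2 \cdot 0 \left(1 + \left(-31\right)^{2} - -1023\right)\right)^{2} = \left(\left(-1310\right) \left(- \frac{1}{11}\right) + 2 \cdot 0 \left(1 + 961 + 1023\right)\right)^{2} = \left(\frac{1310}{11} + 2 \cdot 0 \cdot 1985\right)^{2} = \left(\frac{1310}{11} + 0\right)^{2} = \left(\frac{1310}{11}\right)^{2} = \frac{1716100}{121}$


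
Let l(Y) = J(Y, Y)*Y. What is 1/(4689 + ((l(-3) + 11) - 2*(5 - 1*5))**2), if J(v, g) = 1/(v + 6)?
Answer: 1/4789 ≈ 0.00020881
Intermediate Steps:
J(v, g) = 1/(6 + v)
l(Y) = Y/(6 + Y)
1/(4689 + ((l(-3) + 11) - 2*(5 - 1*5))**2) = 1/(4689 + ((-3/(6 - 3) + 11) - 2*(5 - 1*5))**2) = 1/(4689 + ((-3/3 + 11) - 2*(5 - 5))**2) = 1/(4689 + ((-3*1/3 + 11) - 2*0)**2) = 1/(4689 + ((-1 + 11) + 0)**2) = 1/(4689 + (10 + 0)**2) = 1/(4689 + 10**2) = 1/(4689 + 100) = 1/4789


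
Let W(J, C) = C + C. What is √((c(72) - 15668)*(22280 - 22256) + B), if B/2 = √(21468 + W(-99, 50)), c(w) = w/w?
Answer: 2*√(-94002 + 4*√337) ≈ 612.96*I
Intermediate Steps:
c(w) = 1
W(J, C) = 2*C
B = 16*√337 (B = 2*√(21468 + 2*50) = 2*√(21468 + 100) = 2*√21568 = 2*(8*√337) = 16*√337 ≈ 293.72)
√((c(72) - 15668)*(22280 - 22256) + B) = √((1 - 15668)*(22280 - 22256) + 16*√337) = √(-15667*24 + 16*√337) = √(-376008 + 16*√337)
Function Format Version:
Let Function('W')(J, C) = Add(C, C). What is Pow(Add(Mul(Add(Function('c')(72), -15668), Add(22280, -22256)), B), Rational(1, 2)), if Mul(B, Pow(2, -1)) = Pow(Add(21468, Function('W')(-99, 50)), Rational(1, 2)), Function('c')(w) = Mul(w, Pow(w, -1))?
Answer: Mul(2, Pow(Add(-94002, Mul(4, Pow(337, Rational(1, 2)))), Rational(1, 2))) ≈ Mul(612.96, I)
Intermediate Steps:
Function('c')(w) = 1
Function('W')(J, C) = Mul(2, C)
B = Mul(16, Pow(337, Rational(1, 2))) (B = Mul(2, Pow(Add(21468, Mul(2, 50)), Rational(1, 2))) = Mul(2, Pow(Add(21468, 100), Rational(1, 2))) = Mul(2, Pow(21568, Rational(1, 2))) = Mul(2, Mul(8, Pow(337, Rational(1, 2)))) = Mul(16, Pow(337, Rational(1, 2))) ≈ 293.72)
Pow(Add(Mul(Add(Function('c')(72), -15668), Add(22280, -22256)), B), Rational(1, 2)) = Pow(Add(Mul(Add(1, -15668), Add(22280, -22256)), Mul(16, Pow(337, Rational(1, 2)))), Rational(1, 2)) = Pow(Add(Mul(-15667, 24), Mul(16, Pow(337, Rational(1, 2)))), Rational(1, 2)) = Pow(Add(-376008, Mul(16, Pow(337, Rational(1, 2)))), Rational(1, 2))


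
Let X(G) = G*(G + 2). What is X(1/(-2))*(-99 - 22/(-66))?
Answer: 74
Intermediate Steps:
X(G) = G*(2 + G)
X(1/(-2))*(-99 - 22/(-66)) = ((2 + 1/(-2))/(-2))*(-99 - 22/(-66)) = (-(2 - ½)/2)*(-99 - 22*(-1/66)) = (-½*3/2)*(-99 + ⅓) = -¾*(-296/3) = 74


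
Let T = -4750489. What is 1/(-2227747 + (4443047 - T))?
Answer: 1/6965789 ≈ 1.4356e-7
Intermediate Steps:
1/(-2227747 + (4443047 - T)) = 1/(-2227747 + (4443047 - 1*(-4750489))) = 1/(-2227747 + (4443047 + 4750489)) = 1/(-2227747 + 9193536) = 1/6965789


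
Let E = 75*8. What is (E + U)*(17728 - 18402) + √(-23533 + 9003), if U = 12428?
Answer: -8780872 + I*√14530 ≈ -8.7809e+6 + 120.54*I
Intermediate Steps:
E = 600
(E + U)*(17728 - 18402) + √(-23533 + 9003) = (600 + 12428)*(17728 - 18402) + √(-23533 + 9003) = 13028*(-674) + √(-14530) = -8780872 + I*√14530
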